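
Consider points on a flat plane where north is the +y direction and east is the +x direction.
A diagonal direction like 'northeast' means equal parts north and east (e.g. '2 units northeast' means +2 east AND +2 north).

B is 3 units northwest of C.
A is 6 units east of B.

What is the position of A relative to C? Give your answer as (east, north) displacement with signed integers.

Place C at the origin (east=0, north=0).
  B is 3 units northwest of C: delta (east=-3, north=+3); B at (east=-3, north=3).
  A is 6 units east of B: delta (east=+6, north=+0); A at (east=3, north=3).
Therefore A relative to C: (east=3, north=3).

Answer: A is at (east=3, north=3) relative to C.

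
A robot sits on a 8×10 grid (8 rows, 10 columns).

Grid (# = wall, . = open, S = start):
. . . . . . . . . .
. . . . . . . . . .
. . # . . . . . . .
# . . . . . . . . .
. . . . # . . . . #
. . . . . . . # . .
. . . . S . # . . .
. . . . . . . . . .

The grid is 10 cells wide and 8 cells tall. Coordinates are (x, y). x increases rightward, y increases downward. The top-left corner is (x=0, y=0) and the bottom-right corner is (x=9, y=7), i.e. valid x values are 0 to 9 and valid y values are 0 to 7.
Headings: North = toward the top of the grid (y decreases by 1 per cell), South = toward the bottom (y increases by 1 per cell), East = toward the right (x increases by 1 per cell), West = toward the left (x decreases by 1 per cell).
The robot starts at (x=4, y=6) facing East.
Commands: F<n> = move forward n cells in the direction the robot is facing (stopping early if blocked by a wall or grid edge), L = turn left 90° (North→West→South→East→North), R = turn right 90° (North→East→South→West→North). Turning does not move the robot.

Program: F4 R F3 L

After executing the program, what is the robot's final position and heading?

Answer: Final position: (x=5, y=7), facing East

Derivation:
Start: (x=4, y=6), facing East
  F4: move forward 1/4 (blocked), now at (x=5, y=6)
  R: turn right, now facing South
  F3: move forward 1/3 (blocked), now at (x=5, y=7)
  L: turn left, now facing East
Final: (x=5, y=7), facing East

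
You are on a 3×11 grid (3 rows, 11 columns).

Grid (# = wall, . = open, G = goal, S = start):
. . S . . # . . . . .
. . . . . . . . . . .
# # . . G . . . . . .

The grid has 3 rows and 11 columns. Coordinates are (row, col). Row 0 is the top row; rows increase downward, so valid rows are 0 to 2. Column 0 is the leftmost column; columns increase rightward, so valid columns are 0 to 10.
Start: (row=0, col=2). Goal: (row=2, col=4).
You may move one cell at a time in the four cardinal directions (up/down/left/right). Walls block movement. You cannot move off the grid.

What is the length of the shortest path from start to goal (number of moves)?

Answer: Shortest path length: 4

Derivation:
BFS from (row=0, col=2) until reaching (row=2, col=4):
  Distance 0: (row=0, col=2)
  Distance 1: (row=0, col=1), (row=0, col=3), (row=1, col=2)
  Distance 2: (row=0, col=0), (row=0, col=4), (row=1, col=1), (row=1, col=3), (row=2, col=2)
  Distance 3: (row=1, col=0), (row=1, col=4), (row=2, col=3)
  Distance 4: (row=1, col=5), (row=2, col=4)  <- goal reached here
One shortest path (4 moves): (row=0, col=2) -> (row=0, col=3) -> (row=0, col=4) -> (row=1, col=4) -> (row=2, col=4)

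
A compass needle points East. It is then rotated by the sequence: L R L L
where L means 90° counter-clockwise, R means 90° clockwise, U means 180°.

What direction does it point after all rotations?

Start: East
  L (left (90° counter-clockwise)) -> North
  R (right (90° clockwise)) -> East
  L (left (90° counter-clockwise)) -> North
  L (left (90° counter-clockwise)) -> West
Final: West

Answer: Final heading: West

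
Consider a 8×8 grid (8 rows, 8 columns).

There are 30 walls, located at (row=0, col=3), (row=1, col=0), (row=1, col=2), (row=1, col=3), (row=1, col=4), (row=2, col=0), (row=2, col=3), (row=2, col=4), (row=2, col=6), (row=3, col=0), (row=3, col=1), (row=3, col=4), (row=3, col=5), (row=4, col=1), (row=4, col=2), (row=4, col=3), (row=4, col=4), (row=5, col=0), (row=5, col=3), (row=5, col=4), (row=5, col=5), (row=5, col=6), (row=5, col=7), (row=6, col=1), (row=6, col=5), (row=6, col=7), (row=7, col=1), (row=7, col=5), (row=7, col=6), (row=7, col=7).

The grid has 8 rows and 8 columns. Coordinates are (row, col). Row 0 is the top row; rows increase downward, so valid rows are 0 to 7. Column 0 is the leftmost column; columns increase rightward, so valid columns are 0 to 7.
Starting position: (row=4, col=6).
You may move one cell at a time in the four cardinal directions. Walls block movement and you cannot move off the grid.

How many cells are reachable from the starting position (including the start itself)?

Answer: Reachable cells: 14

Derivation:
BFS flood-fill from (row=4, col=6):
  Distance 0: (row=4, col=6)
  Distance 1: (row=3, col=6), (row=4, col=5), (row=4, col=7)
  Distance 2: (row=3, col=7)
  Distance 3: (row=2, col=7)
  Distance 4: (row=1, col=7)
  Distance 5: (row=0, col=7), (row=1, col=6)
  Distance 6: (row=0, col=6), (row=1, col=5)
  Distance 7: (row=0, col=5), (row=2, col=5)
  Distance 8: (row=0, col=4)
Total reachable: 14 (grid has 34 open cells total)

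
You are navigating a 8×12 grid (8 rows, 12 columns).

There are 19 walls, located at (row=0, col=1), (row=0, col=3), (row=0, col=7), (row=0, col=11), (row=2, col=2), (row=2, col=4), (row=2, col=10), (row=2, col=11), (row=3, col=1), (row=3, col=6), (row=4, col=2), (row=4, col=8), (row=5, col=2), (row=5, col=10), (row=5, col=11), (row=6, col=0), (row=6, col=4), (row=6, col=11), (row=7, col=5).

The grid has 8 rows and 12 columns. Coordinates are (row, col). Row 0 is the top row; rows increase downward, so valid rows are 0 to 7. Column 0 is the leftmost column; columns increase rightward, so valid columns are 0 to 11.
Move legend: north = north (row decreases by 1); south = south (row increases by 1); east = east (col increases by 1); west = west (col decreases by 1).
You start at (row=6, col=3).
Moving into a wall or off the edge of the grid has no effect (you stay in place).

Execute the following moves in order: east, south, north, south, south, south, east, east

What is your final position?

Start: (row=6, col=3)
  east (east): blocked, stay at (row=6, col=3)
  south (south): (row=6, col=3) -> (row=7, col=3)
  north (north): (row=7, col=3) -> (row=6, col=3)
  south (south): (row=6, col=3) -> (row=7, col=3)
  south (south): blocked, stay at (row=7, col=3)
  south (south): blocked, stay at (row=7, col=3)
  east (east): (row=7, col=3) -> (row=7, col=4)
  east (east): blocked, stay at (row=7, col=4)
Final: (row=7, col=4)

Answer: Final position: (row=7, col=4)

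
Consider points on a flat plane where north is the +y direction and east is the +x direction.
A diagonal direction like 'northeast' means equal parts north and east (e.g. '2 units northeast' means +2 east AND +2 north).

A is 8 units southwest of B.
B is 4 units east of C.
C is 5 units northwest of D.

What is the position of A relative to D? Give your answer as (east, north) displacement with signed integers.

Answer: A is at (east=-9, north=-3) relative to D.

Derivation:
Place D at the origin (east=0, north=0).
  C is 5 units northwest of D: delta (east=-5, north=+5); C at (east=-5, north=5).
  B is 4 units east of C: delta (east=+4, north=+0); B at (east=-1, north=5).
  A is 8 units southwest of B: delta (east=-8, north=-8); A at (east=-9, north=-3).
Therefore A relative to D: (east=-9, north=-3).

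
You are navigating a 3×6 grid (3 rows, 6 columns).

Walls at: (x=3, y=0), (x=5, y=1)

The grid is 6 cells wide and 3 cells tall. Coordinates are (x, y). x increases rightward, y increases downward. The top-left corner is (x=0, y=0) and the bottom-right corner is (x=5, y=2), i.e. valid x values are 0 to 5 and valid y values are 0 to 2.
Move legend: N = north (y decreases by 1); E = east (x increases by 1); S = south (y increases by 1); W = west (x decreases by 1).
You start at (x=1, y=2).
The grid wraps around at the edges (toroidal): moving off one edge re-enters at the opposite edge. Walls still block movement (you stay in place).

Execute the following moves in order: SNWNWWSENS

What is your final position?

Answer: Final position: (x=1, y=2)

Derivation:
Start: (x=1, y=2)
  S (south): (x=1, y=2) -> (x=1, y=0)
  N (north): (x=1, y=0) -> (x=1, y=2)
  W (west): (x=1, y=2) -> (x=0, y=2)
  N (north): (x=0, y=2) -> (x=0, y=1)
  W (west): blocked, stay at (x=0, y=1)
  W (west): blocked, stay at (x=0, y=1)
  S (south): (x=0, y=1) -> (x=0, y=2)
  E (east): (x=0, y=2) -> (x=1, y=2)
  N (north): (x=1, y=2) -> (x=1, y=1)
  S (south): (x=1, y=1) -> (x=1, y=2)
Final: (x=1, y=2)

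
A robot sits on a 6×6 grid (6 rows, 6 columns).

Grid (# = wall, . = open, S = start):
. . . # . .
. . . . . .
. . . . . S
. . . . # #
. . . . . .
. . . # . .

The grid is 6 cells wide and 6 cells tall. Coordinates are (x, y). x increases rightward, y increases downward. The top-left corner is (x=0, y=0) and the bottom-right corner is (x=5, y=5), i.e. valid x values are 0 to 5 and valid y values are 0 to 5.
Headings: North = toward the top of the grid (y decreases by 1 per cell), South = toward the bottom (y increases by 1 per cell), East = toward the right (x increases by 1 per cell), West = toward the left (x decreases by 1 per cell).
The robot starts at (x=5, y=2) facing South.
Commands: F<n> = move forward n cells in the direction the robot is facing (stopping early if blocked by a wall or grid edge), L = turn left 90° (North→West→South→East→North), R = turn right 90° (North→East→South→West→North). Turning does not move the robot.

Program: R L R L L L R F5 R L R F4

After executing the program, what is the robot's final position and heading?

Start: (x=5, y=2), facing South
  R: turn right, now facing West
  L: turn left, now facing South
  R: turn right, now facing West
  L: turn left, now facing South
  L: turn left, now facing East
  L: turn left, now facing North
  R: turn right, now facing East
  F5: move forward 0/5 (blocked), now at (x=5, y=2)
  R: turn right, now facing South
  L: turn left, now facing East
  R: turn right, now facing South
  F4: move forward 0/4 (blocked), now at (x=5, y=2)
Final: (x=5, y=2), facing South

Answer: Final position: (x=5, y=2), facing South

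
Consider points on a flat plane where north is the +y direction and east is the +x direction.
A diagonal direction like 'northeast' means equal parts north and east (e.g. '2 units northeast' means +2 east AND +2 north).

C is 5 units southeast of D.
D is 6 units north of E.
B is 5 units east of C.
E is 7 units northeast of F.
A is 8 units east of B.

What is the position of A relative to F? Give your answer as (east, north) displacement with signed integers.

Place F at the origin (east=0, north=0).
  E is 7 units northeast of F: delta (east=+7, north=+7); E at (east=7, north=7).
  D is 6 units north of E: delta (east=+0, north=+6); D at (east=7, north=13).
  C is 5 units southeast of D: delta (east=+5, north=-5); C at (east=12, north=8).
  B is 5 units east of C: delta (east=+5, north=+0); B at (east=17, north=8).
  A is 8 units east of B: delta (east=+8, north=+0); A at (east=25, north=8).
Therefore A relative to F: (east=25, north=8).

Answer: A is at (east=25, north=8) relative to F.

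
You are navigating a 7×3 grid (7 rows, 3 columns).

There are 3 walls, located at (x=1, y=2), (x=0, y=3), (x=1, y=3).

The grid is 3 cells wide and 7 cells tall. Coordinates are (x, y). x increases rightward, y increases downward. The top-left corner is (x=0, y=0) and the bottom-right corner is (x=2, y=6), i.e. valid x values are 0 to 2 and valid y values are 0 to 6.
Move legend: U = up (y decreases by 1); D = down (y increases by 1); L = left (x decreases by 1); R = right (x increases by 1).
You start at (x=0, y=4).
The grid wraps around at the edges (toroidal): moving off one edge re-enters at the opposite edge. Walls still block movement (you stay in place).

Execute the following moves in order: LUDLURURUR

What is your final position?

Answer: Final position: (x=0, y=2)

Derivation:
Start: (x=0, y=4)
  L (left): (x=0, y=4) -> (x=2, y=4)
  U (up): (x=2, y=4) -> (x=2, y=3)
  D (down): (x=2, y=3) -> (x=2, y=4)
  L (left): (x=2, y=4) -> (x=1, y=4)
  U (up): blocked, stay at (x=1, y=4)
  R (right): (x=1, y=4) -> (x=2, y=4)
  U (up): (x=2, y=4) -> (x=2, y=3)
  R (right): blocked, stay at (x=2, y=3)
  U (up): (x=2, y=3) -> (x=2, y=2)
  R (right): (x=2, y=2) -> (x=0, y=2)
Final: (x=0, y=2)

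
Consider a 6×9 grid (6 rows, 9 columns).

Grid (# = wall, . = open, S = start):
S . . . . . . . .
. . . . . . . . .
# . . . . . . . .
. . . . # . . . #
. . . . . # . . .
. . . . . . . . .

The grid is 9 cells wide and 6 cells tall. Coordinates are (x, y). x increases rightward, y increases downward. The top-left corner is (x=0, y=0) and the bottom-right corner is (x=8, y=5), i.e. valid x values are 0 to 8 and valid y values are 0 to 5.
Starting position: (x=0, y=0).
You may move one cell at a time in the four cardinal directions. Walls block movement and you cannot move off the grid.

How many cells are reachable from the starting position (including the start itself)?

Answer: Reachable cells: 50

Derivation:
BFS flood-fill from (x=0, y=0):
  Distance 0: (x=0, y=0)
  Distance 1: (x=1, y=0), (x=0, y=1)
  Distance 2: (x=2, y=0), (x=1, y=1)
  Distance 3: (x=3, y=0), (x=2, y=1), (x=1, y=2)
  Distance 4: (x=4, y=0), (x=3, y=1), (x=2, y=2), (x=1, y=3)
  Distance 5: (x=5, y=0), (x=4, y=1), (x=3, y=2), (x=0, y=3), (x=2, y=3), (x=1, y=4)
  Distance 6: (x=6, y=0), (x=5, y=1), (x=4, y=2), (x=3, y=3), (x=0, y=4), (x=2, y=4), (x=1, y=5)
  Distance 7: (x=7, y=0), (x=6, y=1), (x=5, y=2), (x=3, y=4), (x=0, y=5), (x=2, y=5)
  Distance 8: (x=8, y=0), (x=7, y=1), (x=6, y=2), (x=5, y=3), (x=4, y=4), (x=3, y=5)
  Distance 9: (x=8, y=1), (x=7, y=2), (x=6, y=3), (x=4, y=5)
  Distance 10: (x=8, y=2), (x=7, y=3), (x=6, y=4), (x=5, y=5)
  Distance 11: (x=7, y=4), (x=6, y=5)
  Distance 12: (x=8, y=4), (x=7, y=5)
  Distance 13: (x=8, y=5)
Total reachable: 50 (grid has 50 open cells total)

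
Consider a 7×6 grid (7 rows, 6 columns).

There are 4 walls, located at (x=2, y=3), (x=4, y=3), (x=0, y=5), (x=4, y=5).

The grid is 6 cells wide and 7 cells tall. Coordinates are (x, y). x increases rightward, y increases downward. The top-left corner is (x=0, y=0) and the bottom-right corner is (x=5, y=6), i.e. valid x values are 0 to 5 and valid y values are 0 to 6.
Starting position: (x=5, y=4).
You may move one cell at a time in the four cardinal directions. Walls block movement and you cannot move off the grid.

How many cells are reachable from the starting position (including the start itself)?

Answer: Reachable cells: 38

Derivation:
BFS flood-fill from (x=5, y=4):
  Distance 0: (x=5, y=4)
  Distance 1: (x=5, y=3), (x=4, y=4), (x=5, y=5)
  Distance 2: (x=5, y=2), (x=3, y=4), (x=5, y=6)
  Distance 3: (x=5, y=1), (x=4, y=2), (x=3, y=3), (x=2, y=4), (x=3, y=5), (x=4, y=6)
  Distance 4: (x=5, y=0), (x=4, y=1), (x=3, y=2), (x=1, y=4), (x=2, y=5), (x=3, y=6)
  Distance 5: (x=4, y=0), (x=3, y=1), (x=2, y=2), (x=1, y=3), (x=0, y=4), (x=1, y=5), (x=2, y=6)
  Distance 6: (x=3, y=0), (x=2, y=1), (x=1, y=2), (x=0, y=3), (x=1, y=6)
  Distance 7: (x=2, y=0), (x=1, y=1), (x=0, y=2), (x=0, y=6)
  Distance 8: (x=1, y=0), (x=0, y=1)
  Distance 9: (x=0, y=0)
Total reachable: 38 (grid has 38 open cells total)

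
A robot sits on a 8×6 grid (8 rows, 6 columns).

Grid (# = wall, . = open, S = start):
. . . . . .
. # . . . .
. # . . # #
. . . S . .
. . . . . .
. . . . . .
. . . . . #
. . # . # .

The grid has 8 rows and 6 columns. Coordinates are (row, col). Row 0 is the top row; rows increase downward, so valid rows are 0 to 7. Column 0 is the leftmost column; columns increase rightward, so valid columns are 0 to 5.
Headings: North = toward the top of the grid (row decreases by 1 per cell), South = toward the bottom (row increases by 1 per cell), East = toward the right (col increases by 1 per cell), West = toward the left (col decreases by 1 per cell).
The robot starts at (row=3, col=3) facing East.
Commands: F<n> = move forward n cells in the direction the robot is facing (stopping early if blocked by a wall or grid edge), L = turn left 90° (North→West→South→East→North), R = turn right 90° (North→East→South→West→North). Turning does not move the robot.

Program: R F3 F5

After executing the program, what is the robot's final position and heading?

Answer: Final position: (row=7, col=3), facing South

Derivation:
Start: (row=3, col=3), facing East
  R: turn right, now facing South
  F3: move forward 3, now at (row=6, col=3)
  F5: move forward 1/5 (blocked), now at (row=7, col=3)
Final: (row=7, col=3), facing South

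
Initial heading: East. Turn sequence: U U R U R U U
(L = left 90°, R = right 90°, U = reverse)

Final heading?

Answer: Final heading: East

Derivation:
Start: East
  U (U-turn (180°)) -> West
  U (U-turn (180°)) -> East
  R (right (90° clockwise)) -> South
  U (U-turn (180°)) -> North
  R (right (90° clockwise)) -> East
  U (U-turn (180°)) -> West
  U (U-turn (180°)) -> East
Final: East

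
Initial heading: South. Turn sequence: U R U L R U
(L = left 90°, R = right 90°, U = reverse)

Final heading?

Answer: Final heading: East

Derivation:
Start: South
  U (U-turn (180°)) -> North
  R (right (90° clockwise)) -> East
  U (U-turn (180°)) -> West
  L (left (90° counter-clockwise)) -> South
  R (right (90° clockwise)) -> West
  U (U-turn (180°)) -> East
Final: East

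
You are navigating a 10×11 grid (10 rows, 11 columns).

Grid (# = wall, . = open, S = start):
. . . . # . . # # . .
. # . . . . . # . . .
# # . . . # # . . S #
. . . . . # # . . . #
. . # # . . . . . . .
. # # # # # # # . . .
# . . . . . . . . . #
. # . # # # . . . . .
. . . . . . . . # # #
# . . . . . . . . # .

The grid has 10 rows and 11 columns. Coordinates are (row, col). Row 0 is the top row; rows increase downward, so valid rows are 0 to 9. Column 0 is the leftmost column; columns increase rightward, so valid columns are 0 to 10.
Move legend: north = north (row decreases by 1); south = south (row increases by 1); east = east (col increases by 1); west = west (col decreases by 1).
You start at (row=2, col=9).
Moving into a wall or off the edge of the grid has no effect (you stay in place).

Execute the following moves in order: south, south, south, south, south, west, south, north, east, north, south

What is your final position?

Answer: Final position: (row=6, col=9)

Derivation:
Start: (row=2, col=9)
  south (south): (row=2, col=9) -> (row=3, col=9)
  south (south): (row=3, col=9) -> (row=4, col=9)
  south (south): (row=4, col=9) -> (row=5, col=9)
  south (south): (row=5, col=9) -> (row=6, col=9)
  south (south): (row=6, col=9) -> (row=7, col=9)
  west (west): (row=7, col=9) -> (row=7, col=8)
  south (south): blocked, stay at (row=7, col=8)
  north (north): (row=7, col=8) -> (row=6, col=8)
  east (east): (row=6, col=8) -> (row=6, col=9)
  north (north): (row=6, col=9) -> (row=5, col=9)
  south (south): (row=5, col=9) -> (row=6, col=9)
Final: (row=6, col=9)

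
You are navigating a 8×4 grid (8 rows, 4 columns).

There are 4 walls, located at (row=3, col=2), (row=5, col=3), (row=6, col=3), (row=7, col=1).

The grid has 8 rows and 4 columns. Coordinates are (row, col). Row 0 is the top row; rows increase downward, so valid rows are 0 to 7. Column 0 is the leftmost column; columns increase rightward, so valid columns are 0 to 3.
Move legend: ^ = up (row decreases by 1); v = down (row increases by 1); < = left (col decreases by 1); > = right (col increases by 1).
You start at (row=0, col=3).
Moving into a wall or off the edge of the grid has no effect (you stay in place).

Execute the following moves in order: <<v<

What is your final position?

Start: (row=0, col=3)
  < (left): (row=0, col=3) -> (row=0, col=2)
  < (left): (row=0, col=2) -> (row=0, col=1)
  v (down): (row=0, col=1) -> (row=1, col=1)
  < (left): (row=1, col=1) -> (row=1, col=0)
Final: (row=1, col=0)

Answer: Final position: (row=1, col=0)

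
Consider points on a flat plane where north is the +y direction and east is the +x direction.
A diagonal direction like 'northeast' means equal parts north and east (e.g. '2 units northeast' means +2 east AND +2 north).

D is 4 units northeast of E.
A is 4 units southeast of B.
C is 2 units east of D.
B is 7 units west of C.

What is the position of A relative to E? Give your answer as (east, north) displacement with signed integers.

Place E at the origin (east=0, north=0).
  D is 4 units northeast of E: delta (east=+4, north=+4); D at (east=4, north=4).
  C is 2 units east of D: delta (east=+2, north=+0); C at (east=6, north=4).
  B is 7 units west of C: delta (east=-7, north=+0); B at (east=-1, north=4).
  A is 4 units southeast of B: delta (east=+4, north=-4); A at (east=3, north=0).
Therefore A relative to E: (east=3, north=0).

Answer: A is at (east=3, north=0) relative to E.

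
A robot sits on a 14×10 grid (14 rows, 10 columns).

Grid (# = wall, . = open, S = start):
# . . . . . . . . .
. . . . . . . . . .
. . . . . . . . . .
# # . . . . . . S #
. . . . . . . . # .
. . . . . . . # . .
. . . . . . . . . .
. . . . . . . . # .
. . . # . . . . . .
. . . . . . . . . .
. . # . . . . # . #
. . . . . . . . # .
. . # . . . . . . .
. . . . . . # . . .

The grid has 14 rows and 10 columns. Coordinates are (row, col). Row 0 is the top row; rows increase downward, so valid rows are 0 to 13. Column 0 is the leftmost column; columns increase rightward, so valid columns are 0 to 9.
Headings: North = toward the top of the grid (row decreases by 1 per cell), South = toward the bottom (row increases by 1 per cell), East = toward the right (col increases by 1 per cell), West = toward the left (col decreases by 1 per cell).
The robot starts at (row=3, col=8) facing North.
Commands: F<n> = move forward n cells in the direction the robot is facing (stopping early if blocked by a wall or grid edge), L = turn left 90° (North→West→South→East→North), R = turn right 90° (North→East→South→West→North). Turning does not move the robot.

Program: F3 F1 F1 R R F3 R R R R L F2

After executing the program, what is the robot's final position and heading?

Answer: Final position: (row=3, col=8), facing East

Derivation:
Start: (row=3, col=8), facing North
  F3: move forward 3, now at (row=0, col=8)
  F1: move forward 0/1 (blocked), now at (row=0, col=8)
  F1: move forward 0/1 (blocked), now at (row=0, col=8)
  R: turn right, now facing East
  R: turn right, now facing South
  F3: move forward 3, now at (row=3, col=8)
  R: turn right, now facing West
  R: turn right, now facing North
  R: turn right, now facing East
  R: turn right, now facing South
  L: turn left, now facing East
  F2: move forward 0/2 (blocked), now at (row=3, col=8)
Final: (row=3, col=8), facing East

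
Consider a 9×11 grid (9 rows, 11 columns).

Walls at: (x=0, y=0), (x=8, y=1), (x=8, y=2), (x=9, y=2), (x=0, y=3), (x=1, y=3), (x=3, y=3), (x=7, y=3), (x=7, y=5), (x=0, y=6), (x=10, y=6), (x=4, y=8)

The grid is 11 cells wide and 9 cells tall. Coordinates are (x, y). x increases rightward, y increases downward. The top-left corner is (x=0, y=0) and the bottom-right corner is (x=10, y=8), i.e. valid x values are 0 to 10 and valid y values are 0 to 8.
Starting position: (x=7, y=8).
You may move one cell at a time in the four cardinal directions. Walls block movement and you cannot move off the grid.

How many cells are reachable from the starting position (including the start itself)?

BFS flood-fill from (x=7, y=8):
  Distance 0: (x=7, y=8)
  Distance 1: (x=7, y=7), (x=6, y=8), (x=8, y=8)
  Distance 2: (x=7, y=6), (x=6, y=7), (x=8, y=7), (x=5, y=8), (x=9, y=8)
  Distance 3: (x=6, y=6), (x=8, y=6), (x=5, y=7), (x=9, y=7), (x=10, y=8)
  Distance 4: (x=6, y=5), (x=8, y=5), (x=5, y=6), (x=9, y=6), (x=4, y=7), (x=10, y=7)
  Distance 5: (x=6, y=4), (x=8, y=4), (x=5, y=5), (x=9, y=5), (x=4, y=6), (x=3, y=7)
  Distance 6: (x=6, y=3), (x=8, y=3), (x=5, y=4), (x=7, y=4), (x=9, y=4), (x=4, y=5), (x=10, y=5), (x=3, y=6), (x=2, y=7), (x=3, y=8)
  Distance 7: (x=6, y=2), (x=5, y=3), (x=9, y=3), (x=4, y=4), (x=10, y=4), (x=3, y=5), (x=2, y=6), (x=1, y=7), (x=2, y=8)
  Distance 8: (x=6, y=1), (x=5, y=2), (x=7, y=2), (x=4, y=3), (x=10, y=3), (x=3, y=4), (x=2, y=5), (x=1, y=6), (x=0, y=7), (x=1, y=8)
  Distance 9: (x=6, y=0), (x=5, y=1), (x=7, y=1), (x=4, y=2), (x=10, y=2), (x=2, y=4), (x=1, y=5), (x=0, y=8)
  Distance 10: (x=5, y=0), (x=7, y=0), (x=4, y=1), (x=10, y=1), (x=3, y=2), (x=2, y=3), (x=1, y=4), (x=0, y=5)
  Distance 11: (x=4, y=0), (x=8, y=0), (x=10, y=0), (x=3, y=1), (x=9, y=1), (x=2, y=2), (x=0, y=4)
  Distance 12: (x=3, y=0), (x=9, y=0), (x=2, y=1), (x=1, y=2)
  Distance 13: (x=2, y=0), (x=1, y=1), (x=0, y=2)
  Distance 14: (x=1, y=0), (x=0, y=1)
Total reachable: 87 (grid has 87 open cells total)

Answer: Reachable cells: 87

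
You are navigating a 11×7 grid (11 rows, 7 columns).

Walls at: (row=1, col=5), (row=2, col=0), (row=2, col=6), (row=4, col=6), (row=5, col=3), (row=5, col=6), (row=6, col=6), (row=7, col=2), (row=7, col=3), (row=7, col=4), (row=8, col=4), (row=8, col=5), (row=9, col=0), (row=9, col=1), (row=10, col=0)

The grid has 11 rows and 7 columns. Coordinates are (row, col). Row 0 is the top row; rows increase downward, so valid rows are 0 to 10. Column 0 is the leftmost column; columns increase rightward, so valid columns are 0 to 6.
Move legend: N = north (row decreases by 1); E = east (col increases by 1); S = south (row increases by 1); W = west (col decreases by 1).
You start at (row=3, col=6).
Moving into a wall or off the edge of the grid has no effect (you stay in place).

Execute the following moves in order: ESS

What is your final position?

Answer: Final position: (row=3, col=6)

Derivation:
Start: (row=3, col=6)
  E (east): blocked, stay at (row=3, col=6)
  S (south): blocked, stay at (row=3, col=6)
  S (south): blocked, stay at (row=3, col=6)
Final: (row=3, col=6)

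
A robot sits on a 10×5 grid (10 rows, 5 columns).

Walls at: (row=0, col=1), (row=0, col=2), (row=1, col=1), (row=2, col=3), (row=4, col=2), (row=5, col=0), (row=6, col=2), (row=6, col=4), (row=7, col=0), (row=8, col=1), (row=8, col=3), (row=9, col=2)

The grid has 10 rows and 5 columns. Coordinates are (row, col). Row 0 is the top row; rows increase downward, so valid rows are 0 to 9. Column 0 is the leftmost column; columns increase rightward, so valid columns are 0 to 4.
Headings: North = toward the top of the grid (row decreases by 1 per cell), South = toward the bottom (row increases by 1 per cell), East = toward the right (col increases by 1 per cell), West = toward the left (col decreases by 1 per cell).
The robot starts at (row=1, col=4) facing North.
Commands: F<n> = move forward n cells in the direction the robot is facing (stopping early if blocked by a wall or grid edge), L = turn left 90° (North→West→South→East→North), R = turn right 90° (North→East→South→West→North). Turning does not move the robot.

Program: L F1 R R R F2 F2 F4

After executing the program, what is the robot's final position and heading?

Start: (row=1, col=4), facing North
  L: turn left, now facing West
  F1: move forward 1, now at (row=1, col=3)
  R: turn right, now facing North
  R: turn right, now facing East
  R: turn right, now facing South
  F2: move forward 0/2 (blocked), now at (row=1, col=3)
  F2: move forward 0/2 (blocked), now at (row=1, col=3)
  F4: move forward 0/4 (blocked), now at (row=1, col=3)
Final: (row=1, col=3), facing South

Answer: Final position: (row=1, col=3), facing South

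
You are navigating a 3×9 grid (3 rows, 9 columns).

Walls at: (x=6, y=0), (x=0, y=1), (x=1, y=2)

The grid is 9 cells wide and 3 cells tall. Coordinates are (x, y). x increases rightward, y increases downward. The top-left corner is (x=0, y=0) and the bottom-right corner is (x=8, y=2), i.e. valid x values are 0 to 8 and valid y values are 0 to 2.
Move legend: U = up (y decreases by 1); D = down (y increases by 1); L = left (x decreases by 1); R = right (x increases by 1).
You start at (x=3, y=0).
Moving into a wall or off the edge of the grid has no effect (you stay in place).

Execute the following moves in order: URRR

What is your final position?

Start: (x=3, y=0)
  U (up): blocked, stay at (x=3, y=0)
  R (right): (x=3, y=0) -> (x=4, y=0)
  R (right): (x=4, y=0) -> (x=5, y=0)
  R (right): blocked, stay at (x=5, y=0)
Final: (x=5, y=0)

Answer: Final position: (x=5, y=0)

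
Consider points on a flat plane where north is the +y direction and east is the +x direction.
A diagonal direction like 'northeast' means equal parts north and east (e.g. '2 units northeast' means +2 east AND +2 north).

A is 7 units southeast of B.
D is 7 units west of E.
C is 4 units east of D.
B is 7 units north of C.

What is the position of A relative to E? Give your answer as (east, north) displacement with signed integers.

Answer: A is at (east=4, north=0) relative to E.

Derivation:
Place E at the origin (east=0, north=0).
  D is 7 units west of E: delta (east=-7, north=+0); D at (east=-7, north=0).
  C is 4 units east of D: delta (east=+4, north=+0); C at (east=-3, north=0).
  B is 7 units north of C: delta (east=+0, north=+7); B at (east=-3, north=7).
  A is 7 units southeast of B: delta (east=+7, north=-7); A at (east=4, north=0).
Therefore A relative to E: (east=4, north=0).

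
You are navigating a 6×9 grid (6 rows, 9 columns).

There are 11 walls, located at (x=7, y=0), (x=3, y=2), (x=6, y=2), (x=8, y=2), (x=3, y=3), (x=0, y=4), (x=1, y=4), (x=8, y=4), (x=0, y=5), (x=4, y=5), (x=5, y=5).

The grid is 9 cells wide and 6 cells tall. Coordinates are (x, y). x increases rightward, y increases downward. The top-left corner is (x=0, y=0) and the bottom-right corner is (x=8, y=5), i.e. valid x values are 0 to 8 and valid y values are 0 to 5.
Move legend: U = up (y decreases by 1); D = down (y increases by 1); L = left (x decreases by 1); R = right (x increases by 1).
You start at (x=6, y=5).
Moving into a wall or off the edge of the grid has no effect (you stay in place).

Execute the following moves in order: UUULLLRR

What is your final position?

Answer: Final position: (x=6, y=3)

Derivation:
Start: (x=6, y=5)
  U (up): (x=6, y=5) -> (x=6, y=4)
  U (up): (x=6, y=4) -> (x=6, y=3)
  U (up): blocked, stay at (x=6, y=3)
  L (left): (x=6, y=3) -> (x=5, y=3)
  L (left): (x=5, y=3) -> (x=4, y=3)
  L (left): blocked, stay at (x=4, y=3)
  R (right): (x=4, y=3) -> (x=5, y=3)
  R (right): (x=5, y=3) -> (x=6, y=3)
Final: (x=6, y=3)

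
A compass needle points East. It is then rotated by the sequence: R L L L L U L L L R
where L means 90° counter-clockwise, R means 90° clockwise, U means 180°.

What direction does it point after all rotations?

Answer: Final heading: South

Derivation:
Start: East
  R (right (90° clockwise)) -> South
  L (left (90° counter-clockwise)) -> East
  L (left (90° counter-clockwise)) -> North
  L (left (90° counter-clockwise)) -> West
  L (left (90° counter-clockwise)) -> South
  U (U-turn (180°)) -> North
  L (left (90° counter-clockwise)) -> West
  L (left (90° counter-clockwise)) -> South
  L (left (90° counter-clockwise)) -> East
  R (right (90° clockwise)) -> South
Final: South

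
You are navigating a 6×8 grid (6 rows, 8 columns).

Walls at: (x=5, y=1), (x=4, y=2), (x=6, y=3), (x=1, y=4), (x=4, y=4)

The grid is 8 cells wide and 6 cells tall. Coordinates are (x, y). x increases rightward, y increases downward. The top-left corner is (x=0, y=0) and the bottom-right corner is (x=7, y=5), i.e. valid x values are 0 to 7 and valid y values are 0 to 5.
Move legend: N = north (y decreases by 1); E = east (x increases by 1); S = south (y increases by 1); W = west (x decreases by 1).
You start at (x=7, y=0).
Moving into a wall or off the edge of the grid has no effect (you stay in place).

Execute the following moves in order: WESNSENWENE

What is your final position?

Answer: Final position: (x=7, y=0)

Derivation:
Start: (x=7, y=0)
  W (west): (x=7, y=0) -> (x=6, y=0)
  E (east): (x=6, y=0) -> (x=7, y=0)
  S (south): (x=7, y=0) -> (x=7, y=1)
  N (north): (x=7, y=1) -> (x=7, y=0)
  S (south): (x=7, y=0) -> (x=7, y=1)
  E (east): blocked, stay at (x=7, y=1)
  N (north): (x=7, y=1) -> (x=7, y=0)
  W (west): (x=7, y=0) -> (x=6, y=0)
  E (east): (x=6, y=0) -> (x=7, y=0)
  N (north): blocked, stay at (x=7, y=0)
  E (east): blocked, stay at (x=7, y=0)
Final: (x=7, y=0)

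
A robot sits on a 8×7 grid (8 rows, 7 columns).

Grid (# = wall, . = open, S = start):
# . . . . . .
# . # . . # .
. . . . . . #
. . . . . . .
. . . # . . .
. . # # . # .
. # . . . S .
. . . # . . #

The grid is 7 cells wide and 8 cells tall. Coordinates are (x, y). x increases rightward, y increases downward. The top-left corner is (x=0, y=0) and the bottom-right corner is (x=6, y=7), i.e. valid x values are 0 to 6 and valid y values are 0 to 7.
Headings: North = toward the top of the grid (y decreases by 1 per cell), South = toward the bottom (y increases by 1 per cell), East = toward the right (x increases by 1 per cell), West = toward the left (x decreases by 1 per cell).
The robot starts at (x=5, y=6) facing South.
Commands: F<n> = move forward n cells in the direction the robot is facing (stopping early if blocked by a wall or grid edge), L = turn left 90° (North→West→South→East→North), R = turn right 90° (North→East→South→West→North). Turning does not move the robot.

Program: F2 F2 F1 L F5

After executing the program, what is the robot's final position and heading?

Answer: Final position: (x=5, y=7), facing East

Derivation:
Start: (x=5, y=6), facing South
  F2: move forward 1/2 (blocked), now at (x=5, y=7)
  F2: move forward 0/2 (blocked), now at (x=5, y=7)
  F1: move forward 0/1 (blocked), now at (x=5, y=7)
  L: turn left, now facing East
  F5: move forward 0/5 (blocked), now at (x=5, y=7)
Final: (x=5, y=7), facing East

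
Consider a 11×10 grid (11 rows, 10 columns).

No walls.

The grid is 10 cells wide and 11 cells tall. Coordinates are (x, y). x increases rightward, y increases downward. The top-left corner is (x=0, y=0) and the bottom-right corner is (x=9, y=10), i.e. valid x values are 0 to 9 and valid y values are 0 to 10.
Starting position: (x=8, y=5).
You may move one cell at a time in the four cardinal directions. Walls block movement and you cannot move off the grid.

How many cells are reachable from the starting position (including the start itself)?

BFS flood-fill from (x=8, y=5):
  Distance 0: (x=8, y=5)
  Distance 1: (x=8, y=4), (x=7, y=5), (x=9, y=5), (x=8, y=6)
  Distance 2: (x=8, y=3), (x=7, y=4), (x=9, y=4), (x=6, y=5), (x=7, y=6), (x=9, y=6), (x=8, y=7)
  Distance 3: (x=8, y=2), (x=7, y=3), (x=9, y=3), (x=6, y=4), (x=5, y=5), (x=6, y=6), (x=7, y=7), (x=9, y=7), (x=8, y=8)
  Distance 4: (x=8, y=1), (x=7, y=2), (x=9, y=2), (x=6, y=3), (x=5, y=4), (x=4, y=5), (x=5, y=6), (x=6, y=7), (x=7, y=8), (x=9, y=8), (x=8, y=9)
  Distance 5: (x=8, y=0), (x=7, y=1), (x=9, y=1), (x=6, y=2), (x=5, y=3), (x=4, y=4), (x=3, y=5), (x=4, y=6), (x=5, y=7), (x=6, y=8), (x=7, y=9), (x=9, y=9), (x=8, y=10)
  Distance 6: (x=7, y=0), (x=9, y=0), (x=6, y=1), (x=5, y=2), (x=4, y=3), (x=3, y=4), (x=2, y=5), (x=3, y=6), (x=4, y=7), (x=5, y=8), (x=6, y=9), (x=7, y=10), (x=9, y=10)
  Distance 7: (x=6, y=0), (x=5, y=1), (x=4, y=2), (x=3, y=3), (x=2, y=4), (x=1, y=5), (x=2, y=6), (x=3, y=7), (x=4, y=8), (x=5, y=9), (x=6, y=10)
  Distance 8: (x=5, y=0), (x=4, y=1), (x=3, y=2), (x=2, y=3), (x=1, y=4), (x=0, y=5), (x=1, y=6), (x=2, y=7), (x=3, y=8), (x=4, y=9), (x=5, y=10)
  Distance 9: (x=4, y=0), (x=3, y=1), (x=2, y=2), (x=1, y=3), (x=0, y=4), (x=0, y=6), (x=1, y=7), (x=2, y=8), (x=3, y=9), (x=4, y=10)
  Distance 10: (x=3, y=0), (x=2, y=1), (x=1, y=2), (x=0, y=3), (x=0, y=7), (x=1, y=8), (x=2, y=9), (x=3, y=10)
  Distance 11: (x=2, y=0), (x=1, y=1), (x=0, y=2), (x=0, y=8), (x=1, y=9), (x=2, y=10)
  Distance 12: (x=1, y=0), (x=0, y=1), (x=0, y=9), (x=1, y=10)
  Distance 13: (x=0, y=0), (x=0, y=10)
Total reachable: 110 (grid has 110 open cells total)

Answer: Reachable cells: 110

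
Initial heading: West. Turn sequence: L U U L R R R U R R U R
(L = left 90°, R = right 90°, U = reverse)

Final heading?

Start: West
  L (left (90° counter-clockwise)) -> South
  U (U-turn (180°)) -> North
  U (U-turn (180°)) -> South
  L (left (90° counter-clockwise)) -> East
  R (right (90° clockwise)) -> South
  R (right (90° clockwise)) -> West
  R (right (90° clockwise)) -> North
  U (U-turn (180°)) -> South
  R (right (90° clockwise)) -> West
  R (right (90° clockwise)) -> North
  U (U-turn (180°)) -> South
  R (right (90° clockwise)) -> West
Final: West

Answer: Final heading: West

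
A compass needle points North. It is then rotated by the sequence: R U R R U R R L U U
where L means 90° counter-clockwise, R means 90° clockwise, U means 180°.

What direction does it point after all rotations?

Start: North
  R (right (90° clockwise)) -> East
  U (U-turn (180°)) -> West
  R (right (90° clockwise)) -> North
  R (right (90° clockwise)) -> East
  U (U-turn (180°)) -> West
  R (right (90° clockwise)) -> North
  R (right (90° clockwise)) -> East
  L (left (90° counter-clockwise)) -> North
  U (U-turn (180°)) -> South
  U (U-turn (180°)) -> North
Final: North

Answer: Final heading: North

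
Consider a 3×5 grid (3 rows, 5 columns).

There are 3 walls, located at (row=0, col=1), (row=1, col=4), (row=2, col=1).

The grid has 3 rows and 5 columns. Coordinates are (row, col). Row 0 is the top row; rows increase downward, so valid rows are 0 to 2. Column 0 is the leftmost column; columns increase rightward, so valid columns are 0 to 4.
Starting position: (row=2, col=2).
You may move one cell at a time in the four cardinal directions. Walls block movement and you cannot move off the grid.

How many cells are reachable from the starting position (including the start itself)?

Answer: Reachable cells: 12

Derivation:
BFS flood-fill from (row=2, col=2):
  Distance 0: (row=2, col=2)
  Distance 1: (row=1, col=2), (row=2, col=3)
  Distance 2: (row=0, col=2), (row=1, col=1), (row=1, col=3), (row=2, col=4)
  Distance 3: (row=0, col=3), (row=1, col=0)
  Distance 4: (row=0, col=0), (row=0, col=4), (row=2, col=0)
Total reachable: 12 (grid has 12 open cells total)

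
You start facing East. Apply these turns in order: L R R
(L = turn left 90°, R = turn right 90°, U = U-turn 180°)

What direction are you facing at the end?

Start: East
  L (left (90° counter-clockwise)) -> North
  R (right (90° clockwise)) -> East
  R (right (90° clockwise)) -> South
Final: South

Answer: Final heading: South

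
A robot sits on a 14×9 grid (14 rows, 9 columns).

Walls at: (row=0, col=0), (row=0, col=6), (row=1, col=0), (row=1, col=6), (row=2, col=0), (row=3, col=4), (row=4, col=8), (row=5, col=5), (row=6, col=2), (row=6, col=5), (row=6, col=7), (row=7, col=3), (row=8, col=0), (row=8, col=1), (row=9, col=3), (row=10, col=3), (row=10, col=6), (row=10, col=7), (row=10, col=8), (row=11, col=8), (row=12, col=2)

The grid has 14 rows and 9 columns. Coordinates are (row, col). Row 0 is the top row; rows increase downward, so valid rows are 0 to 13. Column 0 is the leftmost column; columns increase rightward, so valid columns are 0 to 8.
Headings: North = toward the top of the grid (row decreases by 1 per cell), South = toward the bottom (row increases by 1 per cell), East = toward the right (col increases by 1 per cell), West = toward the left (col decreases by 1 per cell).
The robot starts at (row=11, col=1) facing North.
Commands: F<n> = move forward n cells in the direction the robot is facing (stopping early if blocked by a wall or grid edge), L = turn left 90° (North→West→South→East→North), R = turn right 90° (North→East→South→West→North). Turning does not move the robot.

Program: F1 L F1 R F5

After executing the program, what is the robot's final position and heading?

Answer: Final position: (row=9, col=0), facing North

Derivation:
Start: (row=11, col=1), facing North
  F1: move forward 1, now at (row=10, col=1)
  L: turn left, now facing West
  F1: move forward 1, now at (row=10, col=0)
  R: turn right, now facing North
  F5: move forward 1/5 (blocked), now at (row=9, col=0)
Final: (row=9, col=0), facing North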